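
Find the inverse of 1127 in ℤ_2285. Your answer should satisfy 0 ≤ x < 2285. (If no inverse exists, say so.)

Apply the Euclidean algorithm to 2285 and 1127:
2285 = 2*1127 + 31
1127 = 36*31 + 11
31 = 2*11 + 9
11 = 1*9 + 2
9 = 4*2 + 1
2 = 2*1 + 0
Since gcd(1127, 2285) = 1, back-substitute to write 1 as a combination:
1 = 9 − 4·2
1 = −4·11 + 5·9
1 = 5·31 − 14·11
1 = −14·1127 + 509·31
1 = 509·2285 − 1032·1127
So 1127·(-1032) ≡ 1 (mod 2285), and -1032 ≡ 1253 (mod 2285).

1253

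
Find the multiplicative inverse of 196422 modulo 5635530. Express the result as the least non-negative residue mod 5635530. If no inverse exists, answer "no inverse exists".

Euclidean algorithm on 5635530, 196422:
5635530 = 28*196422 + 135714
196422 = 1*135714 + 60708
135714 = 2*60708 + 14298
60708 = 4*14298 + 3516
14298 = 4*3516 + 234
3516 = 15*234 + 6
234 = 39*6 + 0
Since gcd = 6 > 1, 196422 is not a unit mod 5635530.

no inverse exists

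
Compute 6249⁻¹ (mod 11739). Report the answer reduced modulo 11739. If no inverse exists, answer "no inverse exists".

no inverse exists

Euclidean algorithm on 11739, 6249:
11739 = 1*6249 + 5490
6249 = 1*5490 + 759
5490 = 7*759 + 177
759 = 4*177 + 51
177 = 3*51 + 24
51 = 2*24 + 3
24 = 8*3 + 0
The gcd is 3, not 1, hence no inverse exists.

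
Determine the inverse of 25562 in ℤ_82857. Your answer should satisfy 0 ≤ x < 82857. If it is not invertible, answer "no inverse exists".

56339

Apply the Euclidean algorithm to 82857 and 25562:
82857 = 3×25562 + 6171
25562 = 4×6171 + 878
6171 = 7×878 + 25
878 = 35×25 + 3
25 = 8×3 + 1
3 = 3×1 + 0
Since gcd(25562, 82857) = 1, back-substitute to write 1 as a combination:
1 = 25 − 8·3
1 = −8·878 + 281·25
1 = 281·6171 − 1975·878
1 = −1975·25562 + 8181·6171
1 = 8181·82857 − 26518·25562
So 25562·(-26518) ≡ 1 (mod 82857), and -26518 ≡ 56339 (mod 82857).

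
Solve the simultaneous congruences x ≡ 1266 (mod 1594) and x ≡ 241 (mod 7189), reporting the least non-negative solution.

Write x = 1266 + 1594·k. Then 1594·k ≡ 241 − 1266 ≡ 6164 (mod 7189).
Need 1594⁻¹ mod 7189. Extended Euclid on (7189, 1594):
7189 = 4*1594 + 813
1594 = 1*813 + 781
813 = 1*781 + 32
781 = 24*32 + 13
32 = 2*13 + 6
13 = 2*6 + 1
6 = 6*1 + 0
Back-substitute:
1 = 13 − 2·6
1 = −2·32 + 5·13
1 = 5·781 − 122·32
1 = −122·813 + 127·781
1 = 127·1594 − 249·813
1 = −249·7189 + 1123·1594
1594⁻¹ ≡ 1123 (mod 7189), so k ≡ 1123·6164 ≡ 6354 (mod 7189).
x = 1266 + 1594·6354 = 10129542.

10129542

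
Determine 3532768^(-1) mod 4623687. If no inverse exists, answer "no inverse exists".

Extended Euclidean algorithm:
4623687 = 1×3532768 + 1090919
3532768 = 3×1090919 + 260011
1090919 = 4×260011 + 50875
260011 = 5×50875 + 5636
50875 = 9×5636 + 151
5636 = 37×151 + 49
151 = 3×49 + 4
49 = 12×4 + 1
4 = 4×1 + 0
gcd = 1, so the inverse exists. Back-substitute:
1 = 49 − 12·4
1 = −12·151 + 37·49
1 = 37·5636 − 1381·151
1 = −1381·50875 + 12466·5636
1 = 12466·260011 − 63711·50875
1 = −63711·1090919 + 267310·260011
1 = 267310·3532768 − 865641·1090919
1 = −865641·4623687 + 1132951·3532768
So 3532768·1132951 ≡ 1 (mod 4623687).

1132951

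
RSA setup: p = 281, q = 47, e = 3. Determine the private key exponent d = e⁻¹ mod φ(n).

8587

φ(n) = (p−1)(q−1) = 280·46 = 12880.
Need d with 3·d ≡ 1 (mod 12880). Apply the extended Euclidean algorithm:
12880 = 4293*3 + 1
3 = 3*1 + 0
Back-substitute:
1 = 12880 − 4293·3
So 3·(-4293) ≡ 1 (mod 12880), hence d ≡ -4293 ≡ 8587 (mod 12880).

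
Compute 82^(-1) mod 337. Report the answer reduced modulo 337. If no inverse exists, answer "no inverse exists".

37

Apply the Euclidean algorithm to 337 and 82:
337 = 4·82 + 9
82 = 9·9 + 1
9 = 9·1 + 0
gcd = 1, so the inverse exists. Back-substitute:
1 = 82 − 9·9
1 = −9·337 + 37·82
So 82·37 ≡ 1 (mod 337).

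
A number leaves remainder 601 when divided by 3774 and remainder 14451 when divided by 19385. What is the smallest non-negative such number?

11567911

Write x = 601 + 3774·k. Then 3774·k ≡ 14451 − 601 ≡ 13850 (mod 19385).
Need 3774⁻¹ mod 19385. Extended Euclid on (19385, 3774):
19385 = 5×3774 + 515
3774 = 7×515 + 169
515 = 3×169 + 8
169 = 21×8 + 1
8 = 8×1 + 0
Back-substitute:
1 = 169 − 21·8
1 = −21·515 + 64·169
1 = 64·3774 − 469·515
1 = −469·19385 + 2409·3774
3774⁻¹ ≡ 2409 (mod 19385), so k ≡ 2409·13850 ≡ 3065 (mod 19385).
x = 601 + 3774·3065 = 11567911.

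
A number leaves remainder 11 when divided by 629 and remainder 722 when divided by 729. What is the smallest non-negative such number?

266078

Write x = 11 + 629·k. Then 629·k ≡ 722 − 11 ≡ 711 (mod 729).
Need 629⁻¹ mod 729. Extended Euclid on (729, 629):
729 = 1*629 + 100
629 = 6*100 + 29
100 = 3*29 + 13
29 = 2*13 + 3
13 = 4*3 + 1
3 = 3*1 + 0
Back-substitute:
1 = 13 − 4·3
1 = −4·29 + 9·13
1 = 9·100 − 31·29
1 = −31·629 + 195·100
1 = 195·729 − 226·629
629⁻¹ ≡ 503 (mod 729), so k ≡ 503·711 ≡ 423 (mod 729).
x = 11 + 629·423 = 266078.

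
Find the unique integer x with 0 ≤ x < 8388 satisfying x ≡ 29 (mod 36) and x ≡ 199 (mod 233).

6257

Write x = 29 + 36·k. Then 36·k ≡ 199 − 29 ≡ 170 (mod 233).
Need 36⁻¹ mod 233. Extended Euclid on (233, 36):
233 = 6*36 + 17
36 = 2*17 + 2
17 = 8*2 + 1
2 = 2*1 + 0
Back-substitute:
1 = 17 − 8·2
1 = −8·36 + 17·17
1 = 17·233 − 110·36
36⁻¹ ≡ 123 (mod 233), so k ≡ 123·170 ≡ 173 (mod 233).
x = 29 + 36·173 = 6257.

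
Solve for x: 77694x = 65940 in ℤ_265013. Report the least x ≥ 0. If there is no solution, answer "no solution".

First find gcd(77694, 265013):
265013 = 3×77694 + 31931
77694 = 2×31931 + 13832
31931 = 2×13832 + 4267
13832 = 3×4267 + 1031
4267 = 4×1031 + 143
1031 = 7×143 + 30
143 = 4×30 + 23
30 = 1×23 + 7
23 = 3×7 + 2
7 = 3×2 + 1
2 = 2×1 + 0
gcd = 1, so a unique solution mod 265013 exists.
Back-substitute for the Bézout coefficients:
1 = 7 − 3·2
1 = −3·23 + 10·7
1 = 10·30 − 13·23
1 = −13·143 + 62·30
1 = 62·1031 − 447·143
1 = −447·4267 + 1850·1031
1 = 1850·13832 − 5997·4267
1 = −5997·31931 + 13844·13832
1 = 13844·77694 − 33685·31931
1 = −33685·265013 + 114899·77694
So 77694·(114899) ≡ 1 (mod 265013), giving 77694⁻¹ ≡ 114899.
x ≡ 77694⁻¹·65940 ≡ 114899·65940 ≡ 248416 (mod 265013).

248416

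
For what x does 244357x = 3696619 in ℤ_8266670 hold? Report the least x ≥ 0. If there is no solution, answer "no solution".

First find gcd(244357, 8266670):
8266670 = 33×244357 + 202889
244357 = 1×202889 + 41468
202889 = 4×41468 + 37017
41468 = 1×37017 + 4451
37017 = 8×4451 + 1409
4451 = 3×1409 + 224
1409 = 6×224 + 65
224 = 3×65 + 29
65 = 2×29 + 7
29 = 4×7 + 1
7 = 7×1 + 0
gcd = 1, so a unique solution mod 8266670 exists.
Back-substitute for the Bézout coefficients:
1 = 29 − 4·7
1 = −4·65 + 9·29
1 = 9·224 − 31·65
1 = −31·1409 + 195·224
1 = 195·4451 − 616·1409
1 = −616·37017 + 5123·4451
1 = 5123·41468 − 5739·37017
1 = −5739·202889 + 28079·41468
1 = 28079·244357 − 33818·202889
1 = −33818·8266670 + 1144073·244357
So 244357·(1144073) ≡ 1 (mod 8266670), giving 244357⁻¹ ≡ 1144073.
x ≡ 244357⁻¹·3696619 ≡ 1144073·3696619 ≡ 6683867 (mod 8266670).

6683867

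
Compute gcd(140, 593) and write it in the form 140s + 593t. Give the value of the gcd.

Euclidean algorithm:
593 = 4*140 + 33
140 = 4*33 + 8
33 = 4*8 + 1
8 = 8*1 + 0
gcd(140, 593) = 1.
Express as a combination:
1 = 33 − 4·8
1 = −4·140 + 17·33
1 = 17·593 − 72·140
So 1 = (17)·593 + (-72)·140.

1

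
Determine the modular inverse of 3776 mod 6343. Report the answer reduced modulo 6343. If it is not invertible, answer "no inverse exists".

gcd(6343, 3776) by repeated division:
6343 = 1×3776 + 2567
3776 = 1×2567 + 1209
2567 = 2×1209 + 149
1209 = 8×149 + 17
149 = 8×17 + 13
17 = 1×13 + 4
13 = 3×4 + 1
4 = 4×1 + 0
The gcd is 1. Working backward:
1 = 13 − 3·4
1 = −3·17 + 4·13
1 = 4·149 − 35·17
1 = −35·1209 + 284·149
1 = 284·2567 − 603·1209
1 = −603·3776 + 887·2567
1 = 887·6343 − 1490·3776
Thus 3776·(-1490) ≡ 1 (mod 6343); reducing, -1490 mod 6343 = 4853.

4853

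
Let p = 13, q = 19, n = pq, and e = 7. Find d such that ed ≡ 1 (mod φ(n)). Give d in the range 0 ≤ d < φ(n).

φ(n) = (p−1)(q−1) = 12·18 = 216.
Need d with 7·d ≡ 1 (mod 216). Apply the extended Euclidean algorithm:
216 = 30×7 + 6
7 = 1×6 + 1
6 = 6×1 + 0
Back-substitute:
1 = 7 − 6
1 = −216 + 31·7
So 7·31 ≡ 1 (mod 216), hence d = 31.

31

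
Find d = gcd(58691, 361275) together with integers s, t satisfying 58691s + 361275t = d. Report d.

1

Apply Euclid's algorithm to 361275 and 58691:
361275 = 6*58691 + 9129
58691 = 6*9129 + 3917
9129 = 2*3917 + 1295
3917 = 3*1295 + 32
1295 = 40*32 + 15
32 = 2*15 + 2
15 = 7*2 + 1
2 = 2*1 + 0
gcd(58691, 361275) = 1.
Back-substituting:
1 = 15 − 7·2
1 = −7·32 + 15·15
1 = 15·1295 − 607·32
1 = −607·3917 + 1836·1295
1 = 1836·9129 − 4279·3917
1 = −4279·58691 + 27510·9129
1 = 27510·361275 − 169339·58691
So 1 = (27510)·361275 + (-169339)·58691.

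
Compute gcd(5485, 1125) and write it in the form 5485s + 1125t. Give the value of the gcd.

Repeated division:
5485 = 4·1125 + 985
1125 = 1·985 + 140
985 = 7·140 + 5
140 = 28·5 + 0
gcd(5485, 1125) = 5.
Express as a combination:
5 = 985 − 7·140
5 = −7·1125 + 8·985
5 = 8·5485 − 39·1125
So 5 = (8)·5485 + (-39)·1125.

5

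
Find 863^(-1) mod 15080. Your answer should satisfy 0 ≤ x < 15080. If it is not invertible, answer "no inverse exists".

Run Euclid on (15080, 863):
15080 = 17·863 + 409
863 = 2·409 + 45
409 = 9·45 + 4
45 = 11·4 + 1
4 = 4·1 + 0
gcd = 1, so the inverse exists. Back-substitute:
1 = 45 − 11·4
1 = −11·409 + 100·45
1 = 100·863 − 211·409
1 = −211·15080 + 3687·863
So 863·3687 ≡ 1 (mod 15080).

3687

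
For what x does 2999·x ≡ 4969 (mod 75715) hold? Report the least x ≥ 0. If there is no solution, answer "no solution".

First find gcd(2999, 75715):
75715 = 25·2999 + 740
2999 = 4·740 + 39
740 = 18·39 + 38
39 = 1·38 + 1
38 = 38·1 + 0
gcd = 1, so a unique solution mod 75715 exists.
Back-substitute for the Bézout coefficients:
1 = 39 − 38
1 = −740 + 19·39
1 = 19·2999 − 77·740
1 = −77·75715 + 1944·2999
So 2999·(1944) ≡ 1 (mod 75715), giving 2999⁻¹ ≡ 1944.
x ≡ 2999⁻¹·4969 ≡ 1944·4969 ≡ 43931 (mod 75715).

43931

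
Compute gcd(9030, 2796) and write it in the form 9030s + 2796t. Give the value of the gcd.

Repeated division:
9030 = 3×2796 + 642
2796 = 4×642 + 228
642 = 2×228 + 186
228 = 1×186 + 42
186 = 4×42 + 18
42 = 2×18 + 6
18 = 3×6 + 0
gcd(9030, 2796) = 6.
Express as a combination:
6 = 42 − 2·18
6 = −2·186 + 9·42
6 = 9·228 − 11·186
6 = −11·642 + 31·228
6 = 31·2796 − 135·642
6 = −135·9030 + 436·2796
So 6 = (-135)·9030 + (436)·2796.

6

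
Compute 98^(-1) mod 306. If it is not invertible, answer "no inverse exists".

no inverse exists

Euclidean algorithm on 306, 98:
306 = 3*98 + 12
98 = 8*12 + 2
12 = 6*2 + 0
gcd(98, 306) = 2 ≠ 1, so 98 has no multiplicative inverse modulo 306.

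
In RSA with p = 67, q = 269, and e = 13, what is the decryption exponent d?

10885

φ(n) = (p−1)(q−1) = 66·268 = 17688.
Need d with 13·d ≡ 1 (mod 17688). Apply the extended Euclidean algorithm:
17688 = 1360×13 + 8
13 = 1×8 + 5
8 = 1×5 + 3
5 = 1×3 + 2
3 = 1×2 + 1
2 = 2×1 + 0
Back-substitute:
1 = 3 − 2
1 = −5 + 2·3
1 = 2·8 − 3·5
1 = −3·13 + 5·8
1 = 5·17688 − 6803·13
So 13·(-6803) ≡ 1 (mod 17688), hence d ≡ -6803 ≡ 10885 (mod 17688).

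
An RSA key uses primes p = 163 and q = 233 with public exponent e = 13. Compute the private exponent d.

φ(n) = (p−1)(q−1) = 162·232 = 37584.
Need d with 13·d ≡ 1 (mod 37584). Apply the extended Euclidean algorithm:
37584 = 2891*13 + 1
13 = 13*1 + 0
Back-substitute:
1 = 37584 − 2891·13
So 13·(-2891) ≡ 1 (mod 37584), hence d ≡ -2891 ≡ 34693 (mod 37584).

34693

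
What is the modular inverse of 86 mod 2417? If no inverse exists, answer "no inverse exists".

534

Run Euclid on (2417, 86):
2417 = 28×86 + 9
86 = 9×9 + 5
9 = 1×5 + 4
5 = 1×4 + 1
4 = 4×1 + 0
The gcd is 1. Working backward:
1 = 5 − 4
1 = −9 + 2·5
1 = 2·86 − 19·9
1 = −19·2417 + 534·86
So 86·534 ≡ 1 (mod 2417).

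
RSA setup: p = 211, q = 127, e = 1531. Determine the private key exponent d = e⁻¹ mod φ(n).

φ(n) = (p−1)(q−1) = 210·126 = 26460.
Need d with 1531·d ≡ 1 (mod 26460). Apply the extended Euclidean algorithm:
26460 = 17·1531 + 433
1531 = 3·433 + 232
433 = 1·232 + 201
232 = 1·201 + 31
201 = 6·31 + 15
31 = 2·15 + 1
15 = 15·1 + 0
Back-substitute:
1 = 31 − 2·15
1 = −2·201 + 13·31
1 = 13·232 − 15·201
1 = −15·433 + 28·232
1 = 28·1531 − 99·433
1 = −99·26460 + 1711·1531
So 1531·1711 ≡ 1 (mod 26460), hence d = 1711.

1711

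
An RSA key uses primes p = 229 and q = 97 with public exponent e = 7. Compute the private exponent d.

3127

φ(n) = (p−1)(q−1) = 228·96 = 21888.
Need d with 7·d ≡ 1 (mod 21888). Apply the extended Euclidean algorithm:
21888 = 3126×7 + 6
7 = 1×6 + 1
6 = 6×1 + 0
Back-substitute:
1 = 7 − 6
1 = −21888 + 3127·7
So 7·3127 ≡ 1 (mod 21888), hence d = 3127.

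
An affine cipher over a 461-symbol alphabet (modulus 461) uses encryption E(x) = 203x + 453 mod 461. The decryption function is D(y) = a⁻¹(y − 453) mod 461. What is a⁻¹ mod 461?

Run Euclid on (461, 203):
461 = 2·203 + 55
203 = 3·55 + 38
55 = 1·38 + 17
38 = 2·17 + 4
17 = 4·4 + 1
4 = 4·1 + 0
Since gcd(203, 461) = 1, back-substitute to write 1 as a combination:
1 = 17 − 4·4
1 = −4·38 + 9·17
1 = 9·55 − 13·38
1 = −13·203 + 48·55
1 = 48·461 − 109·203
Hence 203⁻¹ ≡ -109 ≡ 352 (mod 461).

352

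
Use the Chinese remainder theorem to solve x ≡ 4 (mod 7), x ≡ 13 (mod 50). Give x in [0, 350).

263

Write x = 4 + 7·k. Then 7·k ≡ 13 − 4 ≡ 9 (mod 50).
Need 7⁻¹ mod 50. Extended Euclid on (50, 7):
50 = 7·7 + 1
7 = 7·1 + 0
Back-substitute:
1 = 50 − 7·7
7⁻¹ ≡ 43 (mod 50), so k ≡ 43·9 ≡ 37 (mod 50).
x = 4 + 7·37 = 263.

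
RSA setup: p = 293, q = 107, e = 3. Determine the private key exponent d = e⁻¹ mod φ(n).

20635

φ(n) = (p−1)(q−1) = 292·106 = 30952.
Need d with 3·d ≡ 1 (mod 30952). Apply the extended Euclidean algorithm:
30952 = 10317*3 + 1
3 = 3*1 + 0
Back-substitute:
1 = 30952 − 10317·3
So 3·(-10317) ≡ 1 (mod 30952), hence d ≡ -10317 ≡ 20635 (mod 30952).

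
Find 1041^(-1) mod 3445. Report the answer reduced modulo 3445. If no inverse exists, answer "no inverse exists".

781

Extended Euclidean algorithm:
3445 = 3·1041 + 322
1041 = 3·322 + 75
322 = 4·75 + 22
75 = 3·22 + 9
22 = 2·9 + 4
9 = 2·4 + 1
4 = 4·1 + 0
Since gcd(1041, 3445) = 1, back-substitute to write 1 as a combination:
1 = 9 − 2·4
1 = −2·22 + 5·9
1 = 5·75 − 17·22
1 = −17·322 + 73·75
1 = 73·1041 − 236·322
1 = −236·3445 + 781·1041
So 1041·781 ≡ 1 (mod 3445).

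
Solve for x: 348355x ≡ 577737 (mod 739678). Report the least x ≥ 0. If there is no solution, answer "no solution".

First find gcd(348355, 739678):
739678 = 2×348355 + 42968
348355 = 8×42968 + 4611
42968 = 9×4611 + 1469
4611 = 3×1469 + 204
1469 = 7×204 + 41
204 = 4×41 + 40
41 = 1×40 + 1
40 = 40×1 + 0
gcd = 1, so a unique solution mod 739678 exists.
Back-substitute for the Bézout coefficients:
1 = 41 − 40
1 = −204 + 5·41
1 = 5·1469 − 36·204
1 = −36·4611 + 113·1469
1 = 113·42968 − 1053·4611
1 = −1053·348355 + 8537·42968
1 = 8537·739678 − 18127·348355
So 348355·(-18127) ≡ 1 (mod 739678), giving 348355⁻¹ ≡ 721551.
x ≡ 348355⁻¹·577737 ≡ 721551·577737 ≡ 462203 (mod 739678).

462203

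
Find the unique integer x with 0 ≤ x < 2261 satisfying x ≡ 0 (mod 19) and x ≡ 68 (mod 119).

Write x = 0 + 19·k. Then 19·k ≡ 68 − 0 ≡ 68 (mod 119).
Need 19⁻¹ mod 119. Extended Euclid on (119, 19):
119 = 6*19 + 5
19 = 3*5 + 4
5 = 1*4 + 1
4 = 4*1 + 0
Back-substitute:
1 = 5 − 4
1 = −19 + 4·5
1 = 4·119 − 25·19
19⁻¹ ≡ 94 (mod 119), so k ≡ 94·68 ≡ 85 (mod 119).
x = 0 + 19·85 = 1615.

1615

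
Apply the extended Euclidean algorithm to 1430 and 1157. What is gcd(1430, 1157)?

Apply Euclid's algorithm to 1430 and 1157:
1430 = 1·1157 + 273
1157 = 4·273 + 65
273 = 4·65 + 13
65 = 5·13 + 0
gcd(1430, 1157) = 13.
Express as a combination:
13 = 273 − 4·65
13 = −4·1157 + 17·273
13 = 17·1430 − 21·1157
So 13 = (17)·1430 + (-21)·1157.

13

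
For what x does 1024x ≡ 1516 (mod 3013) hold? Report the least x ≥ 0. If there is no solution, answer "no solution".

First find gcd(1024, 3013):
3013 = 2×1024 + 965
1024 = 1×965 + 59
965 = 16×59 + 21
59 = 2×21 + 17
21 = 1×17 + 4
17 = 4×4 + 1
4 = 4×1 + 0
gcd = 1, so a unique solution mod 3013 exists.
Back-substitute for the Bézout coefficients:
1 = 17 − 4·4
1 = −4·21 + 5·17
1 = 5·59 − 14·21
1 = −14·965 + 229·59
1 = 229·1024 − 243·965
1 = −243·3013 + 715·1024
So 1024·(715) ≡ 1 (mod 3013), giving 1024⁻¹ ≡ 715.
x ≡ 1024⁻¹·1516 ≡ 715·1516 ≡ 2273 (mod 3013).

2273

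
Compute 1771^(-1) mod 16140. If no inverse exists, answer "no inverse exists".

gcd(16140, 1771) by repeated division:
16140 = 9*1771 + 201
1771 = 8*201 + 163
201 = 1*163 + 38
163 = 4*38 + 11
38 = 3*11 + 5
11 = 2*5 + 1
5 = 5*1 + 0
gcd = 1, so the inverse exists. Back-substitute:
1 = 11 − 2·5
1 = −2·38 + 7·11
1 = 7·163 − 30·38
1 = −30·201 + 37·163
1 = 37·1771 − 326·201
1 = −326·16140 + 2971·1771
So 1771·2971 ≡ 1 (mod 16140).

2971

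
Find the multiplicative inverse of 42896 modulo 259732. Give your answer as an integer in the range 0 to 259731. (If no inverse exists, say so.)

no inverse exists

Euclidean algorithm on 259732, 42896:
259732 = 6*42896 + 2356
42896 = 18*2356 + 488
2356 = 4*488 + 404
488 = 1*404 + 84
404 = 4*84 + 68
84 = 1*68 + 16
68 = 4*16 + 4
16 = 4*4 + 0
gcd(42896, 259732) = 4 ≠ 1, so 42896 has no multiplicative inverse modulo 259732.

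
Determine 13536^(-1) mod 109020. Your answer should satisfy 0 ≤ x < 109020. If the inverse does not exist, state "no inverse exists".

Compute gcd(13536, 109020):
109020 = 8·13536 + 732
13536 = 18·732 + 360
732 = 2·360 + 12
360 = 30·12 + 0
The gcd is 12, not 1, hence no inverse exists.

no inverse exists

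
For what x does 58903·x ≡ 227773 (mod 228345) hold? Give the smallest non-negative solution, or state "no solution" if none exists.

14611

First find gcd(58903, 228345):
228345 = 3·58903 + 51636
58903 = 1·51636 + 7267
51636 = 7·7267 + 767
7267 = 9·767 + 364
767 = 2·364 + 39
364 = 9·39 + 13
39 = 3·13 + 0
gcd = 13 and 13 | 227773, so solutions exist. Divide through by 13: 4531x ≡ 17521 (mod 17565).
Now find 4531⁻¹ mod 17565:
17565 = 3·4531 + 3972
4531 = 1·3972 + 559
3972 = 7·559 + 59
559 = 9·59 + 28
59 = 2·28 + 3
28 = 9·3 + 1
3 = 3·1 + 0
Back-substitute:
1 = 28 − 9·3
1 = −9·59 + 19·28
1 = 19·559 − 180·59
1 = −180·3972 + 1279·559
1 = 1279·4531 − 1459·3972
1 = −1459·17565 + 5656·4531
So 4531⁻¹ ≡ 5656 (mod 17565).
Then x ≡ 5656·17521 ≡ 14611 (mod 17565); the smallest non-negative solution is x = 14611.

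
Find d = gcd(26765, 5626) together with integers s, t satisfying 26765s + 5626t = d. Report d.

Apply Euclid's algorithm to 26765 and 5626:
26765 = 4×5626 + 4261
5626 = 1×4261 + 1365
4261 = 3×1365 + 166
1365 = 8×166 + 37
166 = 4×37 + 18
37 = 2×18 + 1
18 = 18×1 + 0
gcd(26765, 5626) = 1.
Back-substituting:
1 = 37 − 2·18
1 = −2·166 + 9·37
1 = 9·1365 − 74·166
1 = −74·4261 + 231·1365
1 = 231·5626 − 305·4261
1 = −305·26765 + 1451·5626
So 1 = (-305)·26765 + (1451)·5626.

1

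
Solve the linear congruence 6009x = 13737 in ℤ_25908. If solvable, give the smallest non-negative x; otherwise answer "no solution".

6849

First find gcd(6009, 25908):
25908 = 4·6009 + 1872
6009 = 3·1872 + 393
1872 = 4·393 + 300
393 = 1·300 + 93
300 = 3·93 + 21
93 = 4·21 + 9
21 = 2·9 + 3
9 = 3·3 + 0
gcd = 3 and 3 | 13737, so solutions exist. Divide through by 3: 2003x ≡ 4579 (mod 8636).
Now find 2003⁻¹ mod 8636:
8636 = 4×2003 + 624
2003 = 3×624 + 131
624 = 4×131 + 100
131 = 1×100 + 31
100 = 3×31 + 7
31 = 4×7 + 3
7 = 2×3 + 1
3 = 3×1 + 0
Back-substitute:
1 = 7 − 2·3
1 = −2·31 + 9·7
1 = 9·100 − 29·31
1 = −29·131 + 38·100
1 = 38·624 − 181·131
1 = −181·2003 + 581·624
1 = 581·8636 − 2505·2003
So 2003·(-2505) ≡ 1 (mod 8636), i.e. 2003⁻¹ ≡ 6131.
Then x ≡ 6131·4579 ≡ 6849 (mod 8636); the smallest non-negative solution is x = 6849.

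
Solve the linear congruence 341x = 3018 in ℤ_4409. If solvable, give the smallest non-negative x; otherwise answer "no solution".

2737

First find gcd(341, 4409):
4409 = 12·341 + 317
341 = 1·317 + 24
317 = 13·24 + 5
24 = 4·5 + 4
5 = 1·4 + 1
4 = 4·1 + 0
gcd = 1, so a unique solution mod 4409 exists.
Back-substitute for the Bézout coefficients:
1 = 5 − 4
1 = −24 + 5·5
1 = 5·317 − 66·24
1 = −66·341 + 71·317
1 = 71·4409 − 918·341
So 341·(-918) ≡ 1 (mod 4409), giving 341⁻¹ ≡ 3491.
x ≡ 341⁻¹·3018 ≡ 3491·3018 ≡ 2737 (mod 4409).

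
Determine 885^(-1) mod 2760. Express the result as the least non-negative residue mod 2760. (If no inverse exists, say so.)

no inverse exists

Compute gcd(885, 2760):
2760 = 3*885 + 105
885 = 8*105 + 45
105 = 2*45 + 15
45 = 3*15 + 0
Since gcd = 15 > 1, 885 is not a unit mod 2760.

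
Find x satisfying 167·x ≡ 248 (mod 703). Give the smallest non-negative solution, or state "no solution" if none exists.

First find gcd(167, 703):
703 = 4×167 + 35
167 = 4×35 + 27
35 = 1×27 + 8
27 = 3×8 + 3
8 = 2×3 + 2
3 = 1×2 + 1
2 = 2×1 + 0
gcd = 1, so a unique solution mod 703 exists.
Back-substitute for the Bézout coefficients:
1 = 3 − 2
1 = −8 + 3·3
1 = 3·27 − 10·8
1 = −10·35 + 13·27
1 = 13·167 − 62·35
1 = −62·703 + 261·167
So 167·(261) ≡ 1 (mod 703), giving 167⁻¹ ≡ 261.
x ≡ 167⁻¹·248 ≡ 261·248 ≡ 52 (mod 703).

52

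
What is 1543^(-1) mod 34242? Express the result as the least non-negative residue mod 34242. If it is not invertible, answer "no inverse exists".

5437

Run Euclid on (34242, 1543):
34242 = 22·1543 + 296
1543 = 5·296 + 63
296 = 4·63 + 44
63 = 1·44 + 19
44 = 2·19 + 6
19 = 3·6 + 1
6 = 6·1 + 0
The gcd is 1. Working backward:
1 = 19 − 3·6
1 = −3·44 + 7·19
1 = 7·63 − 10·44
1 = −10·296 + 47·63
1 = 47·1543 − 245·296
1 = −245·34242 + 5437·1543
So 1543·5437 ≡ 1 (mod 34242).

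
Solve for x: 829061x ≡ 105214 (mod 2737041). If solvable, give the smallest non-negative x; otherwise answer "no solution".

2443988

First find gcd(829061, 2737041):
2737041 = 3×829061 + 249858
829061 = 3×249858 + 79487
249858 = 3×79487 + 11397
79487 = 6×11397 + 11105
11397 = 1×11105 + 292
11105 = 38×292 + 9
292 = 32×9 + 4
9 = 2×4 + 1
4 = 4×1 + 0
gcd = 1, so a unique solution mod 2737041 exists.
Back-substitute for the Bézout coefficients:
1 = 9 − 2·4
1 = −2·292 + 65·9
1 = 65·11105 − 2472·292
1 = −2472·11397 + 2537·11105
1 = 2537·79487 − 17694·11397
1 = −17694·249858 + 55619·79487
1 = 55619·829061 − 184551·249858
1 = −184551·2737041 + 609272·829061
So 829061·(609272) ≡ 1 (mod 2737041), giving 829061⁻¹ ≡ 609272.
x ≡ 829061⁻¹·105214 ≡ 609272·105214 ≡ 2443988 (mod 2737041).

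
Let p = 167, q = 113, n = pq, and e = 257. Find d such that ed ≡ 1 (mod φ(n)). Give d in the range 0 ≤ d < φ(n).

φ(n) = (p−1)(q−1) = 166·112 = 18592.
Need d with 257·d ≡ 1 (mod 18592). Apply the extended Euclidean algorithm:
18592 = 72*257 + 88
257 = 2*88 + 81
88 = 1*81 + 7
81 = 11*7 + 4
7 = 1*4 + 3
4 = 1*3 + 1
3 = 3*1 + 0
Back-substitute:
1 = 4 − 3
1 = −7 + 2·4
1 = 2·81 − 23·7
1 = −23·88 + 25·81
1 = 25·257 − 73·88
1 = −73·18592 + 5281·257
So 257·5281 ≡ 1 (mod 18592), hence d = 5281.

5281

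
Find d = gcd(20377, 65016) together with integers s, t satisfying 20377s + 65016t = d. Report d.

7

Euclidean algorithm:
65016 = 3*20377 + 3885
20377 = 5*3885 + 952
3885 = 4*952 + 77
952 = 12*77 + 28
77 = 2*28 + 21
28 = 1*21 + 7
21 = 3*7 + 0
gcd(20377, 65016) = 7.
Working backward:
7 = 28 − 21
7 = −77 + 3·28
7 = 3·952 − 37·77
7 = −37·3885 + 151·952
7 = 151·20377 − 792·3885
7 = −792·65016 + 2527·20377
So 7 = (-792)·65016 + (2527)·20377.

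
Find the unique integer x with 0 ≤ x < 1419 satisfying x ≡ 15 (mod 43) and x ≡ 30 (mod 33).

Write x = 15 + 43·k. Then 43·k ≡ 30 − 15 ≡ 15 (mod 33).
Need 43⁻¹ mod 33. Extended Euclid on (33, 10):
33 = 3*10 + 3
10 = 3*3 + 1
3 = 3*1 + 0
Back-substitute:
1 = 10 − 3·3
1 = −3·33 + 10·10
43⁻¹ ≡ 10 (mod 33), so k ≡ 10·15 ≡ 18 (mod 33).
x = 15 + 43·18 = 789.

789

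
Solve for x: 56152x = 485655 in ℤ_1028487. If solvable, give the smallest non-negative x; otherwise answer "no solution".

First find gcd(56152, 1028487):
1028487 = 18*56152 + 17751
56152 = 3*17751 + 2899
17751 = 6*2899 + 357
2899 = 8*357 + 43
357 = 8*43 + 13
43 = 3*13 + 4
13 = 3*4 + 1
4 = 4*1 + 0
gcd = 1, so a unique solution mod 1028487 exists.
Back-substitute for the Bézout coefficients:
1 = 13 − 3·4
1 = −3·43 + 10·13
1 = 10·357 − 83·43
1 = −83·2899 + 674·357
1 = 674·17751 − 4127·2899
1 = −4127·56152 + 13055·17751
1 = 13055·1028487 − 239117·56152
So 56152·(-239117) ≡ 1 (mod 1028487), giving 56152⁻¹ ≡ 789370.
x ≡ 56152⁻¹·485655 ≡ 789370·485655 ≡ 157509 (mod 1028487).

157509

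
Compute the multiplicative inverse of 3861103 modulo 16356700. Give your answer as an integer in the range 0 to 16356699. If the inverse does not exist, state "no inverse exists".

Run Euclid on (16356700, 3861103):
16356700 = 4*3861103 + 912288
3861103 = 4*912288 + 211951
912288 = 4*211951 + 64484
211951 = 3*64484 + 18499
64484 = 3*18499 + 8987
18499 = 2*8987 + 525
8987 = 17*525 + 62
525 = 8*62 + 29
62 = 2*29 + 4
29 = 7*4 + 1
4 = 4*1 + 0
The gcd is 1. Working backward:
1 = 29 − 7·4
1 = −7·62 + 15·29
1 = 15·525 − 127·62
1 = −127·8987 + 2174·525
1 = 2174·18499 − 4475·8987
1 = −4475·64484 + 15599·18499
1 = 15599·211951 − 51272·64484
1 = −51272·912288 + 220687·211951
1 = 220687·3861103 − 934020·912288
1 = −934020·16356700 + 3956767·3861103
So 3861103·3956767 ≡ 1 (mod 16356700).

3956767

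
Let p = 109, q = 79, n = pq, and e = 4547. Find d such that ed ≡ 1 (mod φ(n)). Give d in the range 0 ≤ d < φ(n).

5243

φ(n) = (p−1)(q−1) = 108·78 = 8424.
Need d with 4547·d ≡ 1 (mod 8424). Apply the extended Euclidean algorithm:
8424 = 1·4547 + 3877
4547 = 1·3877 + 670
3877 = 5·670 + 527
670 = 1·527 + 143
527 = 3·143 + 98
143 = 1·98 + 45
98 = 2·45 + 8
45 = 5·8 + 5
8 = 1·5 + 3
5 = 1·3 + 2
3 = 1·2 + 1
2 = 2·1 + 0
Back-substitute:
1 = 3 − 2
1 = −5 + 2·3
1 = 2·8 − 3·5
1 = −3·45 + 17·8
1 = 17·98 − 37·45
1 = −37·143 + 54·98
1 = 54·527 − 199·143
1 = −199·670 + 253·527
1 = 253·3877 − 1464·670
1 = −1464·4547 + 1717·3877
1 = 1717·8424 − 3181·4547
So 4547·(-3181) ≡ 1 (mod 8424), hence d ≡ -3181 ≡ 5243 (mod 8424).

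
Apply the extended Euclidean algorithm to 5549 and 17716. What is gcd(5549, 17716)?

Euclidean algorithm:
17716 = 3×5549 + 1069
5549 = 5×1069 + 204
1069 = 5×204 + 49
204 = 4×49 + 8
49 = 6×8 + 1
8 = 8×1 + 0
gcd(5549, 17716) = 1.
Back-substituting:
1 = 49 − 6·8
1 = −6·204 + 25·49
1 = 25·1069 − 131·204
1 = −131·5549 + 680·1069
1 = 680·17716 − 2171·5549
So 1 = (680)·17716 + (-2171)·5549.

1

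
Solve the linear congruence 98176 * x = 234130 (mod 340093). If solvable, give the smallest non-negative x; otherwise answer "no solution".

15099

First find gcd(98176, 340093):
340093 = 3×98176 + 45565
98176 = 2×45565 + 7046
45565 = 6×7046 + 3289
7046 = 2×3289 + 468
3289 = 7×468 + 13
468 = 36×13 + 0
gcd = 13 and 13 | 234130, so solutions exist. Divide through by 13: 7552x ≡ 18010 (mod 26161).
Now find 7552⁻¹ mod 26161:
26161 = 3×7552 + 3505
7552 = 2×3505 + 542
3505 = 6×542 + 253
542 = 2×253 + 36
253 = 7×36 + 1
36 = 36×1 + 0
Back-substitute:
1 = 253 − 7·36
1 = −7·542 + 15·253
1 = 15·3505 − 97·542
1 = −97·7552 + 209·3505
1 = 209·26161 − 724·7552
So 7552·(-724) ≡ 1 (mod 26161), i.e. 7552⁻¹ ≡ 25437.
Then x ≡ 25437·18010 ≡ 15099 (mod 26161); the smallest non-negative solution is x = 15099.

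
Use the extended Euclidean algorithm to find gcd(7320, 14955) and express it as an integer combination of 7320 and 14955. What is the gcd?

15

Apply Euclid's algorithm to 14955 and 7320:
14955 = 2×7320 + 315
7320 = 23×315 + 75
315 = 4×75 + 15
75 = 5×15 + 0
gcd(7320, 14955) = 15.
Express as a combination:
15 = 315 − 4·75
15 = −4·7320 + 93·315
15 = 93·14955 − 190·7320
So 15 = (93)·14955 + (-190)·7320.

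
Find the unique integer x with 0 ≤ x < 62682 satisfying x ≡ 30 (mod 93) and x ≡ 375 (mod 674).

52947

Write x = 30 + 93·k. Then 93·k ≡ 375 − 30 ≡ 345 (mod 674).
Need 93⁻¹ mod 674. Extended Euclid on (674, 93):
674 = 7*93 + 23
93 = 4*23 + 1
23 = 23*1 + 0
Back-substitute:
1 = 93 − 4·23
1 = −4·674 + 29·93
93⁻¹ ≡ 29 (mod 674), so k ≡ 29·345 ≡ 569 (mod 674).
x = 30 + 93·569 = 52947.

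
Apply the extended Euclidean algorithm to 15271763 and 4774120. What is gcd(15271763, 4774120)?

Euclidean algorithm:
15271763 = 3·4774120 + 949403
4774120 = 5·949403 + 27105
949403 = 35·27105 + 728
27105 = 37·728 + 169
728 = 4·169 + 52
169 = 3·52 + 13
52 = 4·13 + 0
gcd(15271763, 4774120) = 13.
Express as a combination:
13 = 169 − 3·52
13 = −3·728 + 13·169
13 = 13·27105 − 484·728
13 = −484·949403 + 16953·27105
13 = 16953·4774120 − 85249·949403
13 = −85249·15271763 + 272700·4774120
So 13 = (-85249)·15271763 + (272700)·4774120.

13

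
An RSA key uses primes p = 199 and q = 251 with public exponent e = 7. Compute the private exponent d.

φ(n) = (p−1)(q−1) = 198·250 = 49500.
Need d with 7·d ≡ 1 (mod 49500). Apply the extended Euclidean algorithm:
49500 = 7071·7 + 3
7 = 2·3 + 1
3 = 3·1 + 0
Back-substitute:
1 = 7 − 2·3
1 = −2·49500 + 14143·7
So 7·14143 ≡ 1 (mod 49500), hence d = 14143.

14143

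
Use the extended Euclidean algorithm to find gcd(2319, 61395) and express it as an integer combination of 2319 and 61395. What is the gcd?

Apply Euclid's algorithm to 61395 and 2319:
61395 = 26·2319 + 1101
2319 = 2·1101 + 117
1101 = 9·117 + 48
117 = 2·48 + 21
48 = 2·21 + 6
21 = 3·6 + 3
6 = 2·3 + 0
gcd(2319, 61395) = 3.
Express as a combination:
3 = 21 − 3·6
3 = −3·48 + 7·21
3 = 7·117 − 17·48
3 = −17·1101 + 160·117
3 = 160·2319 − 337·1101
3 = −337·61395 + 8922·2319
So 3 = (-337)·61395 + (8922)·2319.

3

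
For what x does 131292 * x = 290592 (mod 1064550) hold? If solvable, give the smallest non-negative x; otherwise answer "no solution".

First find gcd(131292, 1064550):
1064550 = 8×131292 + 14214
131292 = 9×14214 + 3366
14214 = 4×3366 + 750
3366 = 4×750 + 366
750 = 2×366 + 18
366 = 20×18 + 6
18 = 3×6 + 0
gcd = 6 and 6 | 290592, so solutions exist. Divide through by 6: 21882x ≡ 48432 (mod 177425).
Now find 21882⁻¹ mod 177425:
177425 = 8·21882 + 2369
21882 = 9·2369 + 561
2369 = 4·561 + 125
561 = 4·125 + 61
125 = 2·61 + 3
61 = 20·3 + 1
3 = 3·1 + 0
Back-substitute:
1 = 61 − 20·3
1 = −20·125 + 41·61
1 = 41·561 − 184·125
1 = −184·2369 + 777·561
1 = 777·21882 − 7177·2369
1 = −7177·177425 + 58193·21882
So 21882⁻¹ ≡ 58193 (mod 177425).
Then x ≡ 58193·48432 ≡ 7251 (mod 177425); the smallest non-negative solution is x = 7251.

7251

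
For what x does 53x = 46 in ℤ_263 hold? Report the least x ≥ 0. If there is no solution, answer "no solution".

First find gcd(53, 263):
263 = 4*53 + 51
53 = 1*51 + 2
51 = 25*2 + 1
2 = 2*1 + 0
gcd = 1, so a unique solution mod 263 exists.
Back-substitute for the Bézout coefficients:
1 = 51 − 25·2
1 = −25·53 + 26·51
1 = 26·263 − 129·53
So 53·(-129) ≡ 1 (mod 263), giving 53⁻¹ ≡ 134.
x ≡ 53⁻¹·46 ≡ 134·46 ≡ 115 (mod 263).

115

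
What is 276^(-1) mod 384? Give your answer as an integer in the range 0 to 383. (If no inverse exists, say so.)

Compute gcd(276, 384):
384 = 1·276 + 108
276 = 2·108 + 60
108 = 1·60 + 48
60 = 1·48 + 12
48 = 4·12 + 0
Since gcd = 12 > 1, 276 is not a unit mod 384.

no inverse exists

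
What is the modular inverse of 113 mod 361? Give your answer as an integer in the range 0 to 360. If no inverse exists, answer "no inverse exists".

Apply the Euclidean algorithm to 361 and 113:
361 = 3*113 + 22
113 = 5*22 + 3
22 = 7*3 + 1
3 = 3*1 + 0
Since gcd(113, 361) = 1, back-substitute to write 1 as a combination:
1 = 22 − 7·3
1 = −7·113 + 36·22
1 = 36·361 − 115·113
So 113·(-115) ≡ 1 (mod 361), and -115 ≡ 246 (mod 361).

246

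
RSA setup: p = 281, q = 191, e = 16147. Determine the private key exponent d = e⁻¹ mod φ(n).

33883

φ(n) = (p−1)(q−1) = 280·190 = 53200.
Need d with 16147·d ≡ 1 (mod 53200). Apply the extended Euclidean algorithm:
53200 = 3*16147 + 4759
16147 = 3*4759 + 1870
4759 = 2*1870 + 1019
1870 = 1*1019 + 851
1019 = 1*851 + 168
851 = 5*168 + 11
168 = 15*11 + 3
11 = 3*3 + 2
3 = 1*2 + 1
2 = 2*1 + 0
Back-substitute:
1 = 3 − 2
1 = −11 + 4·3
1 = 4·168 − 61·11
1 = −61·851 + 309·168
1 = 309·1019 − 370·851
1 = −370·1870 + 679·1019
1 = 679·4759 − 1728·1870
1 = −1728·16147 + 5863·4759
1 = 5863·53200 − 19317·16147
So 16147·(-19317) ≡ 1 (mod 53200), hence d ≡ -19317 ≡ 33883 (mod 53200).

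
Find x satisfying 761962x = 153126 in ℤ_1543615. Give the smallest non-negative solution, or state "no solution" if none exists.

First find gcd(761962, 1543615):
1543615 = 2×761962 + 19691
761962 = 38×19691 + 13704
19691 = 1×13704 + 5987
13704 = 2×5987 + 1730
5987 = 3×1730 + 797
1730 = 2×797 + 136
797 = 5×136 + 117
136 = 1×117 + 19
117 = 6×19 + 3
19 = 6×3 + 1
3 = 3×1 + 0
gcd = 1, so a unique solution mod 1543615 exists.
Back-substitute for the Bézout coefficients:
1 = 19 − 6·3
1 = −6·117 + 37·19
1 = 37·136 − 43·117
1 = −43·797 + 252·136
1 = 252·1730 − 547·797
1 = −547·5987 + 1893·1730
1 = 1893·13704 − 4333·5987
1 = −4333·19691 + 6226·13704
1 = 6226·761962 − 240921·19691
1 = −240921·1543615 + 488068·761962
So 761962·(488068) ≡ 1 (mod 1543615), giving 761962⁻¹ ≡ 488068.
x ≡ 761962⁻¹·153126 ≡ 488068·153126 ≡ 236728 (mod 1543615).

236728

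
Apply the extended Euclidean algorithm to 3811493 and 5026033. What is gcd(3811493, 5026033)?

1

Apply Euclid's algorithm to 5026033 and 3811493:
5026033 = 1·3811493 + 1214540
3811493 = 3·1214540 + 167873
1214540 = 7·167873 + 39429
167873 = 4·39429 + 10157
39429 = 3·10157 + 8958
10157 = 1·8958 + 1199
8958 = 7·1199 + 565
1199 = 2·565 + 69
565 = 8·69 + 13
69 = 5·13 + 4
13 = 3·4 + 1
4 = 4·1 + 0
gcd(3811493, 5026033) = 1.
Back-substituting:
1 = 13 − 3·4
1 = −3·69 + 16·13
1 = 16·565 − 131·69
1 = −131·1199 + 278·565
1 = 278·8958 − 2077·1199
1 = −2077·10157 + 2355·8958
1 = 2355·39429 − 9142·10157
1 = −9142·167873 + 38923·39429
1 = 38923·1214540 − 281603·167873
1 = −281603·3811493 + 883732·1214540
1 = 883732·5026033 − 1165335·3811493
So 1 = (883732)·5026033 + (-1165335)·3811493.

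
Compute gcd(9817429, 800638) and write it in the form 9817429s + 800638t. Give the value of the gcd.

1

Repeated division:
9817429 = 12×800638 + 209773
800638 = 3×209773 + 171319
209773 = 1×171319 + 38454
171319 = 4×38454 + 17503
38454 = 2×17503 + 3448
17503 = 5×3448 + 263
3448 = 13×263 + 29
263 = 9×29 + 2
29 = 14×2 + 1
2 = 2×1 + 0
gcd(9817429, 800638) = 1.
Working backward:
1 = 29 − 14·2
1 = −14·263 + 127·29
1 = 127·3448 − 1665·263
1 = −1665·17503 + 8452·3448
1 = 8452·38454 − 18569·17503
1 = −18569·171319 + 82728·38454
1 = 82728·209773 − 101297·171319
1 = −101297·800638 + 386619·209773
1 = 386619·9817429 − 4740725·800638
So 1 = (386619)·9817429 + (-4740725)·800638.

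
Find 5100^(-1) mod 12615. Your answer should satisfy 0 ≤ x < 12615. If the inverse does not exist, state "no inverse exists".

no inverse exists

Euclidean algorithm on 12615, 5100:
12615 = 2*5100 + 2415
5100 = 2*2415 + 270
2415 = 8*270 + 255
270 = 1*255 + 15
255 = 17*15 + 0
Since gcd = 15 > 1, 5100 is not a unit mod 12615.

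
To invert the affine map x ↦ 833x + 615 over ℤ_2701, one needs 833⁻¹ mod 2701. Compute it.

1297

Apply the Euclidean algorithm to 2701 and 833:
2701 = 3·833 + 202
833 = 4·202 + 25
202 = 8·25 + 2
25 = 12·2 + 1
2 = 2·1 + 0
gcd = 1, so the inverse exists. Back-substitute:
1 = 25 − 12·2
1 = −12·202 + 97·25
1 = 97·833 − 400·202
1 = −400·2701 + 1297·833
So 833·1297 ≡ 1 (mod 2701).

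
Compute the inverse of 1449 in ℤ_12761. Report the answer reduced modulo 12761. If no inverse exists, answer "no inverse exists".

no inverse exists

Compute gcd(1449, 12761):
12761 = 8*1449 + 1169
1449 = 1*1169 + 280
1169 = 4*280 + 49
280 = 5*49 + 35
49 = 1*35 + 14
35 = 2*14 + 7
14 = 2*7 + 0
Since gcd = 7 > 1, 1449 is not a unit mod 12761.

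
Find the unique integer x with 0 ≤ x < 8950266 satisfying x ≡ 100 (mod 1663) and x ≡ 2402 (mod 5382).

Write x = 100 + 1663·k. Then 1663·k ≡ 2402 − 100 ≡ 2302 (mod 5382).
Need 1663⁻¹ mod 5382. Extended Euclid on (5382, 1663):
5382 = 3*1663 + 393
1663 = 4*393 + 91
393 = 4*91 + 29
91 = 3*29 + 4
29 = 7*4 + 1
4 = 4*1 + 0
Back-substitute:
1 = 29 − 7·4
1 = −7·91 + 22·29
1 = 22·393 − 95·91
1 = −95·1663 + 402·393
1 = 402·5382 − 1301·1663
1663⁻¹ ≡ 4081 (mod 5382), so k ≡ 4081·2302 ≡ 2872 (mod 5382).
x = 100 + 1663·2872 = 4776236.

4776236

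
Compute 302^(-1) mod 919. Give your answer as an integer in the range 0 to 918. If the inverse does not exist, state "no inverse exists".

Run Euclid on (919, 302):
919 = 3*302 + 13
302 = 23*13 + 3
13 = 4*3 + 1
3 = 3*1 + 0
The gcd is 1. Working backward:
1 = 13 − 4·3
1 = −4·302 + 93·13
1 = 93·919 − 283·302
Hence 302⁻¹ ≡ -283 ≡ 636 (mod 919).

636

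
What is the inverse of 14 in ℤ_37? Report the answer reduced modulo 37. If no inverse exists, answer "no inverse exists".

8

Apply the Euclidean algorithm to 37 and 14:
37 = 2·14 + 9
14 = 1·9 + 5
9 = 1·5 + 4
5 = 1·4 + 1
4 = 4·1 + 0
Since gcd(14, 37) = 1, back-substitute to write 1 as a combination:
1 = 5 − 4
1 = −9 + 2·5
1 = 2·14 − 3·9
1 = −3·37 + 8·14
So 14·8 ≡ 1 (mod 37).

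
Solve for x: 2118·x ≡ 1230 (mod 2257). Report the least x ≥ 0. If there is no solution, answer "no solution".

186

First find gcd(2118, 2257):
2257 = 1×2118 + 139
2118 = 15×139 + 33
139 = 4×33 + 7
33 = 4×7 + 5
7 = 1×5 + 2
5 = 2×2 + 1
2 = 2×1 + 0
gcd = 1, so a unique solution mod 2257 exists.
Back-substitute for the Bézout coefficients:
1 = 5 − 2·2
1 = −2·7 + 3·5
1 = 3·33 − 14·7
1 = −14·139 + 59·33
1 = 59·2118 − 899·139
1 = −899·2257 + 958·2118
So 2118·(958) ≡ 1 (mod 2257), giving 2118⁻¹ ≡ 958.
x ≡ 2118⁻¹·1230 ≡ 958·1230 ≡ 186 (mod 2257).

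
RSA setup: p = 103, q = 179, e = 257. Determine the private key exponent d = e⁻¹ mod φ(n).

14765

φ(n) = (p−1)(q−1) = 102·178 = 18156.
Need d with 257·d ≡ 1 (mod 18156). Apply the extended Euclidean algorithm:
18156 = 70·257 + 166
257 = 1·166 + 91
166 = 1·91 + 75
91 = 1·75 + 16
75 = 4·16 + 11
16 = 1·11 + 5
11 = 2·5 + 1
5 = 5·1 + 0
Back-substitute:
1 = 11 − 2·5
1 = −2·16 + 3·11
1 = 3·75 − 14·16
1 = −14·91 + 17·75
1 = 17·166 − 31·91
1 = −31·257 + 48·166
1 = 48·18156 − 3391·257
So 257·(-3391) ≡ 1 (mod 18156), hence d ≡ -3391 ≡ 14765 (mod 18156).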